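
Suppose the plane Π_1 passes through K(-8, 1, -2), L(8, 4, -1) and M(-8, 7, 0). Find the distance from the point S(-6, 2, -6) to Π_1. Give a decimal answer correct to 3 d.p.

4.111

KL = (16, 3, 1), KM = (0, 6, 2); a normal to Π_1 is KL × KM = (0, -32, 96).
Using K: Π_1 has equation -32y + 96z = -224.
n·S − d = (0)·(-6) + (-32)·(2) + (96)·(-6) − (-224) = -416; |n| = √10240.
Distance = |-416| / √10240 = 416/√10240 ≈ 4.111.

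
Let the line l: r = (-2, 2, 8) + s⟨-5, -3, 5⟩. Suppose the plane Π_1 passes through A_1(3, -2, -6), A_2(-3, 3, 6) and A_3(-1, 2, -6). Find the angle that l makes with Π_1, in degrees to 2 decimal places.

A_1A_2 = (-6, 5, 12), A_1A_3 = (-4, 4, 0); a normal to Π_1 is A_1A_2 × A_1A_3 = (-48, -48, -4).
Using A_1: Π_1 has equation -48x - 48y - 4z = -24.
sin θ = |n·v| / (|n||v|) = |364| / (√4624 · √59) = 0.69689.
θ ≈ 44.18°.

44.18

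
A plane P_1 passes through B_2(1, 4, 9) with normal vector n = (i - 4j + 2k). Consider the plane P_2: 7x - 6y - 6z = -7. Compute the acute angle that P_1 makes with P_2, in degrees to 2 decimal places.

P_1: n·r = n·B_2 gives x - 4y + 2z = 3.
cos θ = |n₁·n₂| / (|n₁||n₂|) = |19| / (√21 · √121).
θ = arccos(0.37692) ≈ 67.86°.

67.86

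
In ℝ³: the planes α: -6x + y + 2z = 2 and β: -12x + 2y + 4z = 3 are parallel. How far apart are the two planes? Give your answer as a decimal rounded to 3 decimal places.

0.078

Rescale β by 1/2: -6x + y + 2z = 3/2. Then distance = |2 − (3/2)| / √41 ≈ 0.078.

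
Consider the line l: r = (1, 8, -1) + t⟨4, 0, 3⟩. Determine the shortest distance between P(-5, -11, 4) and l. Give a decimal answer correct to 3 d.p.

20.464

Taking (1, 8, -1) on l with direction v = (4, 0, 3): w = P − (1, 8, -1) = (-6, -19, 5), and w × v = (-57, 38, 76).
Distance = |w × v| / |v| = √10469 / √25 ≈ 20.464.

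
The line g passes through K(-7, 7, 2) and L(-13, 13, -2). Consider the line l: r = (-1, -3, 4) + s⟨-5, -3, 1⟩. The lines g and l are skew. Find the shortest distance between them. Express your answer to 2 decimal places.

3.64

A direction vector for g is L − K = (-6, 6, -4).
Common perpendicular direction n = (-6, 6, -4) × (-5, -3, 1) = (-6, 26, 48).
With w = (-1, -3, 4) − (-7, 7, 2) = (6, -10, 2), w · n = -200.
Distance = |w · n| / |n| = |-200| / √3016 ≈ 3.64.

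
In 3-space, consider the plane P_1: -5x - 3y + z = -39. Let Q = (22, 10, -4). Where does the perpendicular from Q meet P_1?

Foot = Q − λn with λ = (n·Q − d)/|n|² = (-144 − (-39))/35 = -3.
Foot = (22, 10, -4) − (-3)·(-5, -3, 1) = (7, 1, -1).

(7, 1, -1)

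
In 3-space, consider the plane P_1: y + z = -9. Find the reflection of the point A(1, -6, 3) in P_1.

λ = (n·A − d)/|n|² = (-3 − (-9))/2 = 3.
Reflection = A − 2λn = (1, -6, 3) − 6·(0, 1, 1) = (1, -12, -3).

(1, -12, -3)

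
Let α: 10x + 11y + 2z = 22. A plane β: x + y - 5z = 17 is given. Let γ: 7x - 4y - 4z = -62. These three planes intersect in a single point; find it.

(-6, 8, -3)

Solving the 3×3 linear system 10x + 11y + 2z = 22, x + y - 5z = 17, 7x - 4y - 4z = -62 (e.g. by elimination or Cramer's rule, determinant = -603) gives (-6, 8, -3).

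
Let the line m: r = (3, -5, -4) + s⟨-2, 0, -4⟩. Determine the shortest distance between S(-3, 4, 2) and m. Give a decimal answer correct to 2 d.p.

12.07

Taking (3, -5, -4) on m with direction v = (-2, 0, -4): w = S − (3, -5, -4) = (-6, 9, 6), and w × v = (-36, -36, 18).
Distance = |w × v| / |v| = √2916 / √20 ≈ 12.07.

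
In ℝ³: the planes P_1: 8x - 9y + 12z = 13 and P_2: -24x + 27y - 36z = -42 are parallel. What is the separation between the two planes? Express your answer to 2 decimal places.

Rescale P_2 by 1/(-3): 8x - 9y + 12z = 14. Then distance = |13 − 14| / √289 ≈ 0.06.

0.06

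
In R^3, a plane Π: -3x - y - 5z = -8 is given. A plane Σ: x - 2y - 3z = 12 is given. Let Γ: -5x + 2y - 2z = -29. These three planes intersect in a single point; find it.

(3, -6, 1)

Solving the 3×3 linear system -3x - y - 5z = -8, x - 2y - 3z = 12, -5x + 2y - 2z = -29 (e.g. by elimination or Cramer's rule, determinant = -7) gives (3, -6, 1).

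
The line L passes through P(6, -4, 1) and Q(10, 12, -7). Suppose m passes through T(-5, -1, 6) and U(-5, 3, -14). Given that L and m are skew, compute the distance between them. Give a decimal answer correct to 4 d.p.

A direction vector for L is Q − P = (4, 16, -8).
A direction vector for m is U − T = (0, 4, -20).
Common perpendicular direction n = (4, 16, -8) × (0, 4, -20) = (-288, 80, 16).
With w = (-5, -1, 6) − (6, -4, 1) = (-11, 3, 5), w · n = 3488.
Distance = |w · n| / |n| = |3488| / √89600 ≈ 11.6526.

11.6526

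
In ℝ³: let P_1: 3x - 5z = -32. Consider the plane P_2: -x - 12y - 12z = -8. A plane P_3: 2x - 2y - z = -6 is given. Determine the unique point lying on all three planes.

(-4, -3, 4)

Solving the 3×3 linear system 3x - 5z = -32, -x - 12y - 12z = -8, 2x - 2y - z = -6 (e.g. by elimination or Cramer's rule, determinant = -166) gives (-4, -3, 4).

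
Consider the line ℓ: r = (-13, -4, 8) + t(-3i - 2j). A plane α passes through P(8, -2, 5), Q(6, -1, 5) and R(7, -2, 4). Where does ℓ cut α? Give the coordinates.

PQ = (-2, 1, 0), PR = (-1, 0, -1); a normal to α is PQ × PR = (-1, -2, 1).
Using P: α has equation -x - 2y + z = 1.
Substitute r = (-13, -4, 8) + t(-3, -2, 0) into the plane: 29 + 7t = 1, so t = -4.
Intersection: (-13, -4, 8) + (-4)·(-3, -2, 0) = (-1, 4, 8).

(-1, 4, 8)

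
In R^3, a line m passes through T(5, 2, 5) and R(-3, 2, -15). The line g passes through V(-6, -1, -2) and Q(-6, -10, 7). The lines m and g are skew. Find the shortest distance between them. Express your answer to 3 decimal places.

6.093

A direction vector for m is R − T = (-8, 0, -20).
A direction vector for g is Q − V = (0, -9, 9).
Common perpendicular direction n = (-8, 0, -20) × (0, -9, 9) = (-180, 72, 72).
With w = (-6, -1, -2) − (5, 2, 5) = (-11, -3, -7), w · n = 1260.
Distance = |w · n| / |n| = |1260| / √42768 ≈ 6.093.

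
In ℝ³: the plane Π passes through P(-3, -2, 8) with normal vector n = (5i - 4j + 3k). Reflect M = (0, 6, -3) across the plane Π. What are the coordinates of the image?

Π: n·r = n·P gives 5x - 4y + 3z = 17.
λ = (n·M − d)/|n|² = (-33 − 17)/50 = -1.
Reflection = M − 2λn = (0, 6, -3) − (-2)·(5, -4, 3) = (10, -2, 3).

(10, -2, 3)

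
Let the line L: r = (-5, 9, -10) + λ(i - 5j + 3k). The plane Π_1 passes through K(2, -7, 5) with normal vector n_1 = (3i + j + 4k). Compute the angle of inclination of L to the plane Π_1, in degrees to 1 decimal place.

Π_1: n_1·r = n_1·K gives 3x + y + 4z = 19.
sin θ = |n·v| / (|n||v|) = |10| / (√26 · √35) = 0.33150.
θ ≈ 19.4°.

19.4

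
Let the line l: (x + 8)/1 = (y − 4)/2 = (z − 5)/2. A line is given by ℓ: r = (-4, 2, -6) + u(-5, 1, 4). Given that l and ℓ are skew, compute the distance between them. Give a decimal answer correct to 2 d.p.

l has direction (1, 2, 2) through (-8, 4, 5).
Common perpendicular direction n = (1, 2, 2) × (-5, 1, 4) = (6, -14, 11).
With w = (-4, 2, -6) − (-8, 4, 5) = (4, -2, -11), w · n = -69.
Distance = |w · n| / |n| = |-69| / √353 ≈ 3.67.

3.67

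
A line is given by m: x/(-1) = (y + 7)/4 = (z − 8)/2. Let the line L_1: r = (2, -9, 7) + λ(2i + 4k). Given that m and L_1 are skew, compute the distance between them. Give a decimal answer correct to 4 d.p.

m has direction (-1, 4, 2) through (0, -7, 8).
Common perpendicular direction n = (-1, 4, 2) × (2, 0, 4) = (16, 8, -8).
With w = (2, -9, 7) − (0, -7, 8) = (2, -2, -1), w · n = 24.
Distance = |w · n| / |n| = |24| / √384 ≈ 1.2247.

1.2247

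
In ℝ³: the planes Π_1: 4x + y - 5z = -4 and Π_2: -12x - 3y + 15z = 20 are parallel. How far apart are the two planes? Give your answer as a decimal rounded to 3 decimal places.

Rescale Π_2 by 1/(-3): 4x + y - 5z = -20/3. Then distance = |-4 − (-20/3)| / √42 ≈ 0.411.

0.411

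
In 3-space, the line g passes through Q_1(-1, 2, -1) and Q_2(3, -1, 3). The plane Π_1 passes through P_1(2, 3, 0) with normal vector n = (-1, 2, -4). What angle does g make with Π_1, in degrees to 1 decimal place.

62.4

A direction vector for g is Q_2 − Q_1 = (4, -3, 4).
Π_1: n·r = n·P_1 gives -x + 2y - 4z = 4.
sin θ = |n·v| / (|n||v|) = |-26| / (√21 · √41) = 0.88608.
θ ≈ 62.4°.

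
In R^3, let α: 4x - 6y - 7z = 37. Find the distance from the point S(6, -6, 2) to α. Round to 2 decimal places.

n·S − d = (4)·(6) + (-6)·(-6) + (-7)·(2) − 37 = 9; |n| = √101.
Distance = |9| / √101 = 9/√101 ≈ 0.90.

0.90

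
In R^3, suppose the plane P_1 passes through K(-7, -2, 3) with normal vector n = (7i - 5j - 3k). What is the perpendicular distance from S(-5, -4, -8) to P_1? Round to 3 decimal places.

P_1: n·r = n·K gives 7x - 5y - 3z = -48.
n·S − d = (7)·(-5) + (-5)·(-4) + (-3)·(-8) − (-48) = 57; |n| = √83.
Distance = |57| / √83 = 57/√83 ≈ 6.257.

6.257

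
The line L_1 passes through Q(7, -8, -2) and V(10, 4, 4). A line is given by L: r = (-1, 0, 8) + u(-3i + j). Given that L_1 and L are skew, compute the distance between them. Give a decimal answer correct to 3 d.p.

A direction vector for L_1 is V − Q = (3, 12, 6).
Common perpendicular direction n = (3, 12, 6) × (-3, 1, 0) = (-6, -18, 39).
With w = (-1, 0, 8) − (7, -8, -2) = (-8, 8, 10), w · n = 294.
Distance = |w · n| / |n| = |294| / √1881 ≈ 6.779.

6.779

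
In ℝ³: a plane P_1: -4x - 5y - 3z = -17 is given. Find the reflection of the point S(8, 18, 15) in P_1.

λ = (n·S − d)/|n|² = (-167 − (-17))/50 = -3.
Reflection = S − 2λn = (8, 18, 15) − (-6)·(-4, -5, -3) = (-16, -12, -3).

(-16, -12, -3)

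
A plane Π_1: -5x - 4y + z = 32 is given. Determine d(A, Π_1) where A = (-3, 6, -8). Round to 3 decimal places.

7.561

n·A − d = (-5)·(-3) + (-4)·(6) + (1)·(-8) − 32 = -49; |n| = √42.
Distance = |-49| / √42 = 49/√42 ≈ 7.561.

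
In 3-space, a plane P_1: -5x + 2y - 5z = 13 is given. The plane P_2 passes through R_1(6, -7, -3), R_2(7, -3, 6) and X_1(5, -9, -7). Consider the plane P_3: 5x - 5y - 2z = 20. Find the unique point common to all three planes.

(-7, -11, 0)

R_1R_2 = (1, 4, 9), R_1X_1 = (-1, -2, -4); a normal to P_2 is R_1R_2 × R_1X_1 = (2, -5, 2).
Using R_1: P_2 has equation 2x - 5y + 2z = 41.
Solving the 3×3 linear system -5x + 2y - 5z = 13, 2x - 5y + 2z = 41, 5x - 5y - 2z = 20 (e.g. by elimination or Cramer's rule, determinant = -147) gives (-7, -11, 0).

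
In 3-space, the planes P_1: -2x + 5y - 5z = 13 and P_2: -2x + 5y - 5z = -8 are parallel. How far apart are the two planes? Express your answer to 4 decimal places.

Same normal n = (-2, 5, -5) with |n| = √54; distance = |13 − (-8)| / |n| = 21/√54 ≈ 2.8577.

2.8577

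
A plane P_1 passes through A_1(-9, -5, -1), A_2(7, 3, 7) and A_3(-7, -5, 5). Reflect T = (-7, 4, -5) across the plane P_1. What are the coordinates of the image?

(-1, -6, -7)

A_1A_2 = (16, 8, 8), A_1A_3 = (2, 0, 6); a normal to P_1 is A_1A_2 × A_1A_3 = (48, -80, -16).
Using A_1: P_1 has equation 48x - 80y - 16z = -16.
λ = (n·T − d)/|n|² = (-576 − (-16))/8960 = -1/16.
Reflection = T − 2λn = (-7, 4, -5) − (-1/8)·(48, -80, -16) = (-1, -6, -7).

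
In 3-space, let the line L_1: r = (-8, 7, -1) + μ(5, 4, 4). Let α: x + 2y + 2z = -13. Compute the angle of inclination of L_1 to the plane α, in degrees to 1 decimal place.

sin θ = |n·v| / (|n||v|) = |21| / (√9 · √57) = 0.92717.
θ ≈ 68.0°.

68.0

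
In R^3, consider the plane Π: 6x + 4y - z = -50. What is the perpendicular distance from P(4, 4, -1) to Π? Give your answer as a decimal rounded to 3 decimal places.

n·P − d = (6)·(4) + (4)·(4) + (-1)·(-1) − (-50) = 91; |n| = √53.
Distance = |91| / √53 = 91/√53 ≈ 12.500.

12.500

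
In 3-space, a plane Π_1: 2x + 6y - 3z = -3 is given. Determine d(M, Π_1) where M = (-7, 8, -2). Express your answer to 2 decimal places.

6.14

n·M − d = (2)·(-7) + (6)·(8) + (-3)·(-2) − (-3) = 43; |n| = √49.
Distance = |43| / √49 = 43/√49 ≈ 6.14.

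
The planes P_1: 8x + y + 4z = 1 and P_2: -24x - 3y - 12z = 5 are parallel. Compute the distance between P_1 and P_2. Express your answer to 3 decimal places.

0.296

Rescale P_2 by 1/(-3): 8x + y + 4z = -5/3. Then distance = |1 − (-5/3)| / √81 ≈ 0.296.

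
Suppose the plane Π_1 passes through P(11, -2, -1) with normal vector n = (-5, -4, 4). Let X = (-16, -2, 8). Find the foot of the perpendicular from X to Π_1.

Π_1: n·r = n·P gives -5x - 4y + 4z = -51.
Foot = X − λn with λ = (n·X − d)/|n|² = (120 − (-51))/57 = 3.
Foot = (-16, -2, 8) − 3·(-5, -4, 4) = (-1, 10, -4).

(-1, 10, -4)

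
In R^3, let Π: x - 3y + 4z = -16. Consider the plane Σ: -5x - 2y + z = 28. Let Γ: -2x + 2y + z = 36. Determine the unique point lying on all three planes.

Solving the 3×3 linear system x - 3y + 4z = -16, -5x - 2y + z = 28, -2x + 2y + z = 36 (e.g. by elimination or Cramer's rule, determinant = -69) gives (-8, 8, 4).

(-8, 8, 4)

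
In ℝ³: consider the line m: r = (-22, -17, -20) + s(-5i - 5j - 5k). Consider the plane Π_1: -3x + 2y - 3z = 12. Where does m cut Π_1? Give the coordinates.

(-2, 3, 0)

Substitute r = (-22, -17, -20) + t(-5, -5, -5) into the plane: 92 + 20t = 12, so t = -4.
Intersection: (-22, -17, -20) + (-4)·(-5, -5, -5) = (-2, 3, 0).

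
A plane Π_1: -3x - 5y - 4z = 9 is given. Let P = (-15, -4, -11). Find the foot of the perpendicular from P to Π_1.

Foot = P − λn with λ = (n·P − d)/|n|² = (109 − 9)/50 = 2.
Foot = (-15, -4, -11) − 2·(-3, -5, -4) = (-9, 6, -3).

(-9, 6, -3)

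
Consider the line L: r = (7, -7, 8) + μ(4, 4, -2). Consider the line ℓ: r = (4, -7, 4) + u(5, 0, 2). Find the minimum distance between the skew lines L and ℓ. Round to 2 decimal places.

1.99

Common perpendicular direction n = (4, 4, -2) × (5, 0, 2) = (8, -18, -20).
With w = (4, -7, 4) − (7, -7, 8) = (-3, 0, -4), w · n = 56.
Distance = |w · n| / |n| = |56| / √788 ≈ 1.99.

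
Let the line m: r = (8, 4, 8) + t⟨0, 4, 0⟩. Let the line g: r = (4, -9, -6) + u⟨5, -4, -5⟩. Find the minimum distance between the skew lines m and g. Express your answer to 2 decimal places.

Common perpendicular direction n = (0, 4, 0) × (5, -4, -5) = (-20, 0, -20).
With w = (4, -9, -6) − (8, 4, 8) = (-4, -13, -14), w · n = 360.
Distance = |w · n| / |n| = |360| / √800 ≈ 12.73.

12.73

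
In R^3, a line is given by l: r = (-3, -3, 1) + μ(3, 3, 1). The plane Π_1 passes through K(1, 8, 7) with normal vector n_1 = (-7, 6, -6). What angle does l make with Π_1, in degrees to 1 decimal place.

10.8

Π_1: n_1·r = n_1·K gives -7x + 6y - 6z = -1.
sin θ = |n·v| / (|n||v|) = |-9| / (√121 · √19) = 0.18770.
θ ≈ 10.8°.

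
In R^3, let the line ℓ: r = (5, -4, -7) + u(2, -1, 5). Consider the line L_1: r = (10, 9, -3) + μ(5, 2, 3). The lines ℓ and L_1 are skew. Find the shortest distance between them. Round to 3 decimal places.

Common perpendicular direction n = (2, -1, 5) × (5, 2, 3) = (-13, 19, 9).
With w = (10, 9, -3) − (5, -4, -7) = (5, 13, 4), w · n = 218.
Distance = |w · n| / |n| = |218| / √611 ≈ 8.819.

8.819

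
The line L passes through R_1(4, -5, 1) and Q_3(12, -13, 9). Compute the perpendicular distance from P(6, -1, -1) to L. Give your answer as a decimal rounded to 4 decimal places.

4.3205

A direction vector for L is Q_3 − R_1 = (8, -8, 8).
Taking (4, -5, 1) on L with direction v = (8, -8, 8): w = P − (4, -5, 1) = (2, 4, -2), and w × v = (16, -32, -48).
Distance = |w × v| / |v| = √3584 / √192 ≈ 4.3205.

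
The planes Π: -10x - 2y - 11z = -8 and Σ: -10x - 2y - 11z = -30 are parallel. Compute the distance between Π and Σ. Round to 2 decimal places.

Same normal n = (-10, -2, -11) with |n| = √225; distance = |-8 − (-30)| / |n| = 22/√225 ≈ 1.47.

1.47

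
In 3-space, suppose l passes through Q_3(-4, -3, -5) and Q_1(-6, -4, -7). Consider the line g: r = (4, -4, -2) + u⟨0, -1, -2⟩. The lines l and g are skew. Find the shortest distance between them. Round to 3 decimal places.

A direction vector for l is Q_1 − Q_3 = (-2, -1, -2).
Common perpendicular direction n = (-2, -1, -2) × (0, -1, -2) = (0, -4, 2).
With w = (4, -4, -2) − (-4, -3, -5) = (8, -1, 3), w · n = 10.
Distance = |w · n| / |n| = |10| / √20 ≈ 2.236.

2.236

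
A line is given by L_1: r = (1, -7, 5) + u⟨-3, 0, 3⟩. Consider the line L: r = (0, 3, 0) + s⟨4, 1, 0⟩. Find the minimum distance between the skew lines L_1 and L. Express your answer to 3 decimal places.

10.842

Common perpendicular direction n = (-3, 0, 3) × (4, 1, 0) = (-3, 12, -3).
With w = (0, 3, 0) − (1, -7, 5) = (-1, 10, -5), w · n = 138.
Distance = |w · n| / |n| = |138| / √162 ≈ 10.842.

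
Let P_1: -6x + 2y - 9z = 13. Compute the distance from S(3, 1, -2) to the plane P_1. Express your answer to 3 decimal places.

n·S − d = (-6)·(3) + (2)·(1) + (-9)·(-2) − 13 = -11; |n| = √121.
Distance = |-11| / √121 = 11/√121 ≈ 1.000.

1.000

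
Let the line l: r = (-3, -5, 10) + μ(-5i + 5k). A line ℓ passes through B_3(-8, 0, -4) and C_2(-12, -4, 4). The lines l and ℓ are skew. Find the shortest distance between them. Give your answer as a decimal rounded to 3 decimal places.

A direction vector for ℓ is C_2 − B_3 = (-4, -4, 8).
Common perpendicular direction n = (-5, 0, 5) × (-4, -4, 8) = (20, 20, 20).
With w = (-8, 0, -4) − (-3, -5, 10) = (-5, 5, -14), w · n = -280.
Distance = |w · n| / |n| = |-280| / √1200 ≈ 8.083.

8.083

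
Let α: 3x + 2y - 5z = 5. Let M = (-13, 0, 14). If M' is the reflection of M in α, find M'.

λ = (n·M − d)/|n|² = (-109 − 5)/38 = -3.
Reflection = M − 2λn = (-13, 0, 14) − (-6)·(3, 2, -5) = (5, 12, -16).

(5, 12, -16)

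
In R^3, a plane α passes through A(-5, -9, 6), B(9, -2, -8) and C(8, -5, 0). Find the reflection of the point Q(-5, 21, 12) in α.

(3, -35, -8)

AB = (14, 7, -14), AC = (13, 4, -6); a normal to α is AB × AC = (14, -98, -35).
Using A: α has equation 14x - 98y - 35z = 602.
λ = (n·Q − d)/|n|² = (-2548 − 602)/11025 = -2/7.
Reflection = Q − 2λn = (-5, 21, 12) − (-4/7)·(14, -98, -35) = (3, -35, -8).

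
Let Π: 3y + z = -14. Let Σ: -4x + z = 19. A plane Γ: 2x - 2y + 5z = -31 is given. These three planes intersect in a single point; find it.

Solving the 3×3 linear system 3y + z = -14, -4x + z = 19, 2x - 2y + 5z = -31 (e.g. by elimination or Cramer's rule, determinant = 74) gives (-6, -3, -5).

(-6, -3, -5)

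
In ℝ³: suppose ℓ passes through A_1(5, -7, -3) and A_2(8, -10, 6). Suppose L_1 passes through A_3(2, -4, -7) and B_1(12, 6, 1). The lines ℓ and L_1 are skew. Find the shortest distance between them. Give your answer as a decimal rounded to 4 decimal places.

2.0726

A direction vector for ℓ is A_2 − A_1 = (3, -3, 9).
A direction vector for L_1 is B_1 − A_3 = (10, 10, 8).
Common perpendicular direction n = (3, -3, 9) × (10, 10, 8) = (-114, 66, 60).
With w = (2, -4, -7) − (5, -7, -3) = (-3, 3, -4), w · n = 300.
Distance = |w · n| / |n| = |300| / √20952 ≈ 2.0726.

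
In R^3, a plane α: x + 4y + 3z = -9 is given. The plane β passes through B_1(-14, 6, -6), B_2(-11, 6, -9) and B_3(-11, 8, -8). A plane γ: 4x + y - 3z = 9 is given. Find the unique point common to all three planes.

(-8, 8, -11)

B_1B_2 = (3, 0, -3), B_1B_3 = (3, 2, -2); a normal to β is B_1B_2 × B_1B_3 = (6, -3, 6).
Using B_1: β has equation 6x - 3y + 6z = -138.
Solving the 3×3 linear system x + 4y + 3z = -9, 6x - 3y + 6z = -138, 4x + y - 3z = 9 (e.g. by elimination or Cramer's rule, determinant = 225) gives (-8, 8, -11).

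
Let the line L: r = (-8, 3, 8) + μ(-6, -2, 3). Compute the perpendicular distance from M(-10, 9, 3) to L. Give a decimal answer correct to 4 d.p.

7.7723

Taking (-8, 3, 8) on L with direction v = (-6, -2, 3): w = M − (-8, 3, 8) = (-2, 6, -5), and w × v = (8, 36, 40).
Distance = |w × v| / |v| = √2960 / √49 ≈ 7.7723.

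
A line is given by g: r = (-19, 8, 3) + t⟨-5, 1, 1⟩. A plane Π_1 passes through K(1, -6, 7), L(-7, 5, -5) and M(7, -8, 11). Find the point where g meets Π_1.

(1, 4, -1)

KL = (-8, 11, -12), KM = (6, -2, 4); a normal to Π_1 is KL × KM = (20, -40, -50).
Using K: Π_1 has equation 20x - 40y - 50z = -90.
Substitute r = (-19, 8, 3) + t(-5, 1, 1) into the plane: -850 + (-190)t = -90, so t = -4.
Intersection: (-19, 8, 3) + (-4)·(-5, 1, 1) = (1, 4, -1).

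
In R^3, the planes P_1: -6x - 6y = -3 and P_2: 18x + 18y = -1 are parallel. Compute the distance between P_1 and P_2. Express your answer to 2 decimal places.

0.39

Rescale P_2 by 1/(-3): -6x - 6y = 1/3. Then distance = |-3 − (1/3)| / √72 ≈ 0.39.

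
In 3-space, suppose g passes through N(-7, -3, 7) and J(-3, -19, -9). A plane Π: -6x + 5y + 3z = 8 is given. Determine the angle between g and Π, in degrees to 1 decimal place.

52.2

A direction vector for g is J − N = (4, -16, -16).
sin θ = |n·v| / (|n||v|) = |-152| / (√70 · √528) = 0.79064.
θ ≈ 52.2°.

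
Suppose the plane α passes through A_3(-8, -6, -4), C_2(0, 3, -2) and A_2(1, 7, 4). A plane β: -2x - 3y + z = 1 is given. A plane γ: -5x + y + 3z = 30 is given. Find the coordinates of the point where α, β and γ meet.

A_3C_2 = (8, 9, 2), A_3A_2 = (9, 13, 8); a normal to α is A_3C_2 × A_3A_2 = (46, -46, 23).
Using A_3: α has equation 46x - 46y + 23z = -184.
Solving the 3×3 linear system 46x - 46y + 23z = -184, -2x - 3y + z = 1, -5x + y + 3z = 30 (e.g. by elimination or Cramer's rule, determinant = -897) gives (-3, 3, 4).

(-3, 3, 4)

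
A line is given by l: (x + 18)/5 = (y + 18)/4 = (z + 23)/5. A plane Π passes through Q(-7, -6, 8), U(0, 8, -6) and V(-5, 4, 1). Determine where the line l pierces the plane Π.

l has direction (5, 4, 5) through (-18, -18, -23).
QU = (7, 14, -14), QV = (2, 10, -7); a normal to Π is QU × QV = (42, 21, 42).
Using Q: Π has equation 42x + 21y + 42z = -84.
Substitute r = (-18, -18, -23) + t(5, 4, 5) into the plane: -2100 + 504t = -84, so t = 4.
Intersection: (-18, -18, -23) + 4·(5, 4, 5) = (2, -2, -3).

(2, -2, -3)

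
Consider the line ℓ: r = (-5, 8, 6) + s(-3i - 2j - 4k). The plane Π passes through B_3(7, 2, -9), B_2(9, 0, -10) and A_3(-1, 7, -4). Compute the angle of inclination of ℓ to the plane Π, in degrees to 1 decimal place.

B_3B_2 = (2, -2, -1), B_3A_3 = (-8, 5, 5); a normal to Π is B_3B_2 × B_3A_3 = (-5, -2, -6).
Using B_3: Π has equation -5x - 2y - 6z = 15.
sin θ = |n·v| / (|n||v|) = |43| / (√65 · √29) = 0.99040.
θ ≈ 82.1°.

82.1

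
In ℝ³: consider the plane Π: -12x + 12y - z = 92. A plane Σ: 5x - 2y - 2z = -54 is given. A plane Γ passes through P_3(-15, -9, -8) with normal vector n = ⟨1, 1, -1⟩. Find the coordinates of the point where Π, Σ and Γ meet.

Γ: n·r = n·P_3 gives x + y - z = -16.
Solving the 3×3 linear system -12x + 12y - z = 92, 5x - 2y - 2z = -54, x + y - z = -16 (e.g. by elimination or Cramer's rule, determinant = -19) gives (-10, -2, 4).

(-10, -2, 4)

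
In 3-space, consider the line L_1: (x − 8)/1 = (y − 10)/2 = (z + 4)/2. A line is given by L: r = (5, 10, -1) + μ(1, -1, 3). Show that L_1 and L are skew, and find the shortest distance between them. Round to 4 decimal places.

L_1 has direction (1, 2, 2) through (8, 10, -4).
Common perpendicular direction n = (1, 2, 2) × (1, -1, 3) = (8, -1, -3).
With w = (5, 10, -1) − (8, 10, -4) = (-3, 0, 3), w · n = -33.
Since n ≠ 0 the lines are not parallel, and w · n = -33 ≠ 0 so they do not intersect; hence they are skew.
Distance = |w · n| / |n| = |-33| / √74 ≈ 3.8362.

3.8362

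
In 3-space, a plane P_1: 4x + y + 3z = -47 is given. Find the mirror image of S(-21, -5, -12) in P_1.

λ = (n·S − d)/|n|² = (-125 − (-47))/26 = -3.
Reflection = S − 2λn = (-21, -5, -12) − (-6)·(4, 1, 3) = (3, 1, 6).

(3, 1, 6)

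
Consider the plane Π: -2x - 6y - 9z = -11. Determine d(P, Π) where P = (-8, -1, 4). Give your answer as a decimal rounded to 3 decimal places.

n·P − d = (-2)·(-8) + (-6)·(-1) + (-9)·(4) − (-11) = -3; |n| = √121.
Distance = |-3| / √121 = 3/√121 ≈ 0.273.

0.273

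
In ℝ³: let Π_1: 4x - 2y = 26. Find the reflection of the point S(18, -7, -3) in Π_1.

λ = (n·S − d)/|n|² = (86 − 26)/20 = 3.
Reflection = S − 2λn = (18, -7, -3) − 6·(4, -2, 0) = (-6, 5, -3).

(-6, 5, -3)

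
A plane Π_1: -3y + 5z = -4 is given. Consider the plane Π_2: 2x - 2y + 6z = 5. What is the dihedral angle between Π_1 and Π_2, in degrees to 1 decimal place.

21.4

cos θ = |n₁·n₂| / (|n₁||n₂|) = |36| / (√34 · √44).
θ = arccos(0.93076) ≈ 21.4°.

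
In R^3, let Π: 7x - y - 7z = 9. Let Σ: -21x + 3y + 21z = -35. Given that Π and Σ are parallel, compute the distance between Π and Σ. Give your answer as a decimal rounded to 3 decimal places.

Rescale Σ by 1/(-3): 7x - y - 7z = 35/3. Then distance = |9 − (35/3)| / √99 ≈ 0.268.

0.268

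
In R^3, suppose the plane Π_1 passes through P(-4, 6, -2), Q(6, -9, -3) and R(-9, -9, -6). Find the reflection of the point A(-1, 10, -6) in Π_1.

(-3, 8, 4)

PQ = (10, -15, -1), PR = (-5, -15, -4); a normal to Π_1 is PQ × PR = (45, 45, -225).
Using P: Π_1 has equation 45x + 45y - 225z = 540.
λ = (n·A − d)/|n|² = (1755 − 540)/54675 = 1/45.
Reflection = A − 2λn = (-1, 10, -6) − (2/45)·(45, 45, -225) = (-3, 8, 4).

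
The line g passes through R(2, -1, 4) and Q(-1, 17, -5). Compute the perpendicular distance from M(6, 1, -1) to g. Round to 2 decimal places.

5.79

A direction vector for g is Q − R = (-3, 18, -9).
Taking (2, -1, 4) on g with direction v = (-3, 18, -9): w = M − (2, -1, 4) = (4, 2, -5), and w × v = (72, 51, 78).
Distance = |w × v| / |v| = √13869 / √414 ≈ 5.79.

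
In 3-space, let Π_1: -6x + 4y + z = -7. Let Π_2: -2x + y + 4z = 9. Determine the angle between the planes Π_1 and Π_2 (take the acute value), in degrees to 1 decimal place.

53.2

cos θ = |n₁·n₂| / (|n₁||n₂|) = |20| / (√53 · √21).
θ = arccos(0.59949) ≈ 53.2°.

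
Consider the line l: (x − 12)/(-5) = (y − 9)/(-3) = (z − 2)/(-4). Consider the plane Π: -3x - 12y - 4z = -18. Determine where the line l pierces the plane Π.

l has direction (-5, -3, -4) through (12, 9, 2).
Substitute r = (12, 9, 2) + t(-5, -3, -4) into the plane: -152 + 67t = -18, so t = 2.
Intersection: (12, 9, 2) + 2·(-5, -3, -4) = (2, 3, -6).

(2, 3, -6)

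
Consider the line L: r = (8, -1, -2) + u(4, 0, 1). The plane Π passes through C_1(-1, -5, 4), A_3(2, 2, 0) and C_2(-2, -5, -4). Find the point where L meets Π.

(0, -1, -4)

C_1A_3 = (3, 7, -4), C_1C_2 = (-1, 0, -8); a normal to Π is C_1A_3 × C_1C_2 = (-56, 28, 7).
Using C_1: Π has equation -56x + 28y + 7z = -56.
Substitute r = (8, -1, -2) + t(4, 0, 1) into the plane: -490 + (-217)t = -56, so t = -2.
Intersection: (8, -1, -2) + (-2)·(4, 0, 1) = (0, -1, -4).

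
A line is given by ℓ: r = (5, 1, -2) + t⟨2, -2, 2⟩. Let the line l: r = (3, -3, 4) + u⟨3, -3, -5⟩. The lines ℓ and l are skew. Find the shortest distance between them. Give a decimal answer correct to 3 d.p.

Common perpendicular direction n = (2, -2, 2) × (3, -3, -5) = (16, 16, 0).
With w = (3, -3, 4) − (5, 1, -2) = (-2, -4, 6), w · n = -96.
Distance = |w · n| / |n| = |-96| / √512 ≈ 4.243.

4.243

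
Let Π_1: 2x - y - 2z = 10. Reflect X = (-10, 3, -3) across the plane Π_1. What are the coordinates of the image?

(2, -3, -15)

λ = (n·X − d)/|n|² = (-17 − 10)/9 = -3.
Reflection = X − 2λn = (-10, 3, -3) − (-6)·(2, -1, -2) = (2, -3, -15).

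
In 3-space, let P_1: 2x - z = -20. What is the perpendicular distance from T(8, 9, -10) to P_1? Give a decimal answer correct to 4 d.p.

n·T − d = (2)·(8) + (0)·(9) + (-1)·(-10) − (-20) = 46; |n| = √5.
Distance = |46| / √5 = 46/√5 ≈ 20.5718.

20.5718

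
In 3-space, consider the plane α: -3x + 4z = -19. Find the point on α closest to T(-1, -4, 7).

Foot = T − λn with λ = (n·T − d)/|n|² = (31 − (-19))/25 = 2.
Foot = (-1, -4, 7) − 2·(-3, 0, 4) = (5, -4, -1).

(5, -4, -1)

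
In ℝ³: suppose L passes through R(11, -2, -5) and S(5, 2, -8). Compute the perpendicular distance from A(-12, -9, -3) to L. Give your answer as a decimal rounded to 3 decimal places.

A direction vector for L is S − R = (-6, 4, -3).
Taking (11, -2, -5) on L with direction v = (-6, 4, -3): w = A − (11, -2, -5) = (-23, -7, 2), and w × v = (13, -81, -134).
Distance = |w × v| / |v| = √24686 / √61 ≈ 20.117.

20.117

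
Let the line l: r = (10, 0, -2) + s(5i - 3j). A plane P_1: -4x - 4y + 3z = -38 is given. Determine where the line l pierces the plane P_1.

(5, 3, -2)

Substitute r = (10, 0, -2) + t(5, -3, 0) into the plane: -46 + (-8)t = -38, so t = -1.
Intersection: (10, 0, -2) + (-1)·(5, -3, 0) = (5, 3, -2).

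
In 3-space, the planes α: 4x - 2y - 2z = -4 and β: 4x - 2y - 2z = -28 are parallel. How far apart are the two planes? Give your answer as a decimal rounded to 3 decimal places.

4.899

Same normal n = (4, -2, -2) with |n| = √24; distance = |-4 − (-28)| / |n| = 24/√24 ≈ 4.899.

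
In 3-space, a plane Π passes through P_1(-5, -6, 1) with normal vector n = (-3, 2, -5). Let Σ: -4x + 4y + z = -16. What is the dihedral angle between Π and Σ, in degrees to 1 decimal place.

64.9

Π: n·r = n·P_1 gives -3x + 2y - 5z = -2.
cos θ = |n₁·n₂| / (|n₁||n₂|) = |15| / (√38 · √33).
θ = arccos(0.42359) ≈ 64.9°.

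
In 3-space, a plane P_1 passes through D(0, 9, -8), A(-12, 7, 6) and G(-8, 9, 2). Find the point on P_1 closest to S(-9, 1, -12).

(-4, -1, -8)

DA = (-12, -2, 14), DG = (-8, 0, 10); a normal to P_1 is DA × DG = (-20, 8, -16).
Using D: P_1 has equation -20x + 8y - 16z = 200.
Foot = S − λn with λ = (n·S − d)/|n|² = (380 − 200)/720 = 1/4.
Foot = (-9, 1, -12) − (1/4)·(-20, 8, -16) = (-4, -1, -8).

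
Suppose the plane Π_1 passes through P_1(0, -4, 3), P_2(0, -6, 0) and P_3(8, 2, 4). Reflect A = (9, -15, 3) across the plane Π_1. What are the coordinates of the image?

(-3, 3, -9)

P_1P_2 = (0, -2, -3), P_1P_3 = (8, 6, 1); a normal to Π_1 is P_1P_2 × P_1P_3 = (16, -24, 16).
Using P_1: Π_1 has equation 16x - 24y + 16z = 144.
λ = (n·A − d)/|n|² = (552 − 144)/1088 = 3/8.
Reflection = A − 2λn = (9, -15, 3) − (3/4)·(16, -24, 16) = (-3, 3, -9).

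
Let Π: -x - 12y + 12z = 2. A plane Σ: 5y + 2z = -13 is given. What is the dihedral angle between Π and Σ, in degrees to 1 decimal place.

66.8

cos θ = |n₁·n₂| / (|n₁||n₂|) = |-36| / (√289 · √29).
θ = arccos(0.39324) ≈ 66.8°.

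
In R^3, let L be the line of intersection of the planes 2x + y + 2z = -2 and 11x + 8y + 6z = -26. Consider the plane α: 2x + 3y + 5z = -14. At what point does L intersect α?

(2, -6, 0)

Direction of L: (2, 1, 2) × (11, 8, 6) = (-10, 10, 5).
A point on L: solving the two plane equations with x = -4 gives (-4, 0, 3).
Substitute r = (-4, 0, 3) + t(-10, 10, 5) into the plane: 7 + 35t = -14, so t = -3/5.
Intersection: (-4, 0, 3) + (-3/5)·(-10, 10, 5) = (2, -6, 0).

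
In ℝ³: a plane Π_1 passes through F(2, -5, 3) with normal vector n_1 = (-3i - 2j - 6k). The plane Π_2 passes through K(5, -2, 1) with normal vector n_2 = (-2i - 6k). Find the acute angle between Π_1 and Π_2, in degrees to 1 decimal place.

18.4

Π_1: n_1·r = n_1·F gives -3x - 2y - 6z = -14.
Π_2: n_2·r = n_2·K gives -2x - 6z = -16.
cos θ = |n₁·n₂| / (|n₁||n₂|) = |42| / (√49 · √40).
θ = arccos(0.94868) ≈ 18.4°.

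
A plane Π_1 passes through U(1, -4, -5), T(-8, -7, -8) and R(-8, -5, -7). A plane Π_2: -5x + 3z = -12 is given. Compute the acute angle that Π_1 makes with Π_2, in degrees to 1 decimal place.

UT = (-9, -3, -3), UR = (-9, -1, -2); a normal to Π_1 is UT × UR = (3, 9, -18).
Using U: Π_1 has equation 3x + 9y - 18z = 57.
cos θ = |n₁·n₂| / (|n₁||n₂|) = |-69| / (√414 · √34).
θ = arccos(0.58158) ≈ 54.4°.

54.4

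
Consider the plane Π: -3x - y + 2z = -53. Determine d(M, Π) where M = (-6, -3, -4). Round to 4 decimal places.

n·M − d = (-3)·(-6) + (-1)·(-3) + (2)·(-4) − (-53) = 66; |n| = √14.
Distance = |66| / √14 = 66/√14 ≈ 17.6392.

17.6392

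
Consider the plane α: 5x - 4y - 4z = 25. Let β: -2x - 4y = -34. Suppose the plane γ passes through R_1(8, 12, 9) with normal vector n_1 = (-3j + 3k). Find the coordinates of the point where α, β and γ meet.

(9, 4, 1)

γ: n_1·r = n_1·R_1 gives -3y + 3z = -9.
Solving the 3×3 linear system 5x - 4y - 4z = 25, -2x - 4y = -34, -3y + 3z = -9 (e.g. by elimination or Cramer's rule, determinant = -108) gives (9, 4, 1).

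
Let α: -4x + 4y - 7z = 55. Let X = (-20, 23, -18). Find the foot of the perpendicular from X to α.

(-8, 11, 3)

Foot = X − λn with λ = (n·X − d)/|n|² = (298 − 55)/81 = 3.
Foot = (-20, 23, -18) − 3·(-4, 4, -7) = (-8, 11, 3).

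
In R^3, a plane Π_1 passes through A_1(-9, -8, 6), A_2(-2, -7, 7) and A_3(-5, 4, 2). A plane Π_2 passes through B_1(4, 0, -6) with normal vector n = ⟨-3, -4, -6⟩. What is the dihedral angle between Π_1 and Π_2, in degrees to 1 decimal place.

35.1

A_1A_2 = (7, 1, 1), A_1A_3 = (4, 12, -4); a normal to Π_1 is A_1A_2 × A_1A_3 = (-16, 32, 80).
Using A_1: Π_1 has equation -16x + 32y + 80z = 368.
Π_2: n·r = n·B_1 gives -3x - 4y - 6z = 24.
cos θ = |n₁·n₂| / (|n₁||n₂|) = |-560| / (√7680 · √61).
θ = arccos(0.81817) ≈ 35.1°.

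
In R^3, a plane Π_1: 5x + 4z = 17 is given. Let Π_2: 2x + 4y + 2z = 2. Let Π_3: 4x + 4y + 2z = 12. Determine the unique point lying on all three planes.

Solving the 3×3 linear system 5x + 4z = 17, 2x + 4y + 2z = 2, 4x + 4y + 2z = 12 (e.g. by elimination or Cramer's rule, determinant = -32) gives (5, -1, -2).

(5, -1, -2)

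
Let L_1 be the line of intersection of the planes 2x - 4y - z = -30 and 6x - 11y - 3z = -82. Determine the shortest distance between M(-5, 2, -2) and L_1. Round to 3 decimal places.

Direction of L_1: (2, -4, -1) × (6, -11, -3) = (1, 0, 2).
A point on L_1: solving the two plane equations with x = -3 gives (-3, 8, -8).
Taking (-3, 8, -8) on L_1 with direction v = (1, 0, 2): w = M − (-3, 8, -8) = (-2, -6, 6), and w × v = (-12, 10, 6).
Distance = |w × v| / |v| = √280 / √5 ≈ 7.483.

7.483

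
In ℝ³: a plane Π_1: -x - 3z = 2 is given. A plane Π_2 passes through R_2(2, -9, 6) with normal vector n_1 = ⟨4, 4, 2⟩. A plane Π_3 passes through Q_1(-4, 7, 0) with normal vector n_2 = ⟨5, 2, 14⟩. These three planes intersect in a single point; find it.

Π_2: n_1·r = n_1·R_2 gives 4x + 4y + 2z = -16.
Π_3: n_2·r = n_2·Q_1 gives 5x + 2y + 14z = -6.
Solving the 3×3 linear system -x - 3z = 2, 4x + 4y + 2z = -16, 5x + 2y + 14z = -6 (e.g. by elimination or Cramer's rule, determinant = -16) gives (-8, 3, 2).

(-8, 3, 2)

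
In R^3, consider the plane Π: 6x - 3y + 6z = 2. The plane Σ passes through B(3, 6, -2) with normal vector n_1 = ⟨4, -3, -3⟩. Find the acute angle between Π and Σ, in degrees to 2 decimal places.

73.39

Σ: n_1·r = n_1·B gives 4x - 3y - 3z = 0.
cos θ = |n₁·n₂| / (|n₁||n₂|) = |15| / (√81 · √34).
θ = arccos(0.28583) ≈ 73.39°.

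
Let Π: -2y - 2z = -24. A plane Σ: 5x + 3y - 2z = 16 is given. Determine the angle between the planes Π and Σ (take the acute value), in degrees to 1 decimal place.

cos θ = |n₁·n₂| / (|n₁||n₂|) = |-2| / (√8 · √38).
θ = arccos(0.11471) ≈ 83.4°.

83.4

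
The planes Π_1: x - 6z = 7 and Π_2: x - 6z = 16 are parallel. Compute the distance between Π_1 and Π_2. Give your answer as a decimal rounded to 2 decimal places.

1.48

Same normal n = (1, 0, -6) with |n| = √37; distance = |7 − 16| / |n| = 9/√37 ≈ 1.48.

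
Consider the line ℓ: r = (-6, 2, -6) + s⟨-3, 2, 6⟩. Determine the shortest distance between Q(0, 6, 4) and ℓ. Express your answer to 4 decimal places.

Taking (-6, 2, -6) on ℓ with direction v = (-3, 2, 6): w = Q − (-6, 2, -6) = (6, 4, 10), and w × v = (4, -66, 24).
Distance = |w × v| / |v| = √4948 / √49 ≈ 10.0489.

10.0489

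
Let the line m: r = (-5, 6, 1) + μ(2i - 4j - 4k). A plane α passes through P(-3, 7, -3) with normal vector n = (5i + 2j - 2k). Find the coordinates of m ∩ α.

(-1, -2, -7)

α: n·r = n·P gives 5x + 2y - 2z = 5.
Substitute r = (-5, 6, 1) + t(2, -4, -4) into the plane: -15 + 10t = 5, so t = 2.
Intersection: (-5, 6, 1) + 2·(2, -4, -4) = (-1, -2, -7).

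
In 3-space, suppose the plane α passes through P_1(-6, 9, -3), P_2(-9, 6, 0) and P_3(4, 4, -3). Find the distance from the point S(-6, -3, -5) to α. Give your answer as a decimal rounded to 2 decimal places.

8.02

P_1P_2 = (-3, -3, 3), P_1P_3 = (10, -5, 0); a normal to α is P_1P_2 × P_1P_3 = (15, 30, 45).
Using P_1: α has equation 15x + 30y + 45z = 45.
n·S − d = (15)·(-6) + (30)·(-3) + (45)·(-5) − 45 = -450; |n| = √3150.
Distance = |-450| / √3150 = 450/√3150 ≈ 8.02.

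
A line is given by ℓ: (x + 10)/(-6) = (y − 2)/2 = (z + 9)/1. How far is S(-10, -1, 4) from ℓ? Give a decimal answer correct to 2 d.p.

ℓ has direction (-6, 2, 1) through (-10, 2, -9).
Taking (-10, 2, -9) on ℓ with direction v = (-6, 2, 1): w = S − (-10, 2, -9) = (0, -3, 13), and w × v = (-29, -78, -18).
Distance = |w × v| / |v| = √7249 / √41 ≈ 13.30.

13.30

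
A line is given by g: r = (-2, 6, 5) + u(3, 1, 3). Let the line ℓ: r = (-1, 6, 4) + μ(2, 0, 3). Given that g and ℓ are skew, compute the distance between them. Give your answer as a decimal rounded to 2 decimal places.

Common perpendicular direction n = (3, 1, 3) × (2, 0, 3) = (3, -3, -2).
With w = (-1, 6, 4) − (-2, 6, 5) = (1, 0, -1), w · n = 5.
Distance = |w · n| / |n| = |5| / √22 ≈ 1.07.

1.07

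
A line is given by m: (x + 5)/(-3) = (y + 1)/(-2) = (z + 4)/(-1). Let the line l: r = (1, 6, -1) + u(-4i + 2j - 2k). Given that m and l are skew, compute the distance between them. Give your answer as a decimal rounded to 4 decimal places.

m has direction (-3, -2, -1) through (-5, -1, -4).
Common perpendicular direction n = (-3, -2, -1) × (-4, 2, -2) = (6, -2, -14).
With w = (1, 6, -1) − (-5, -1, -4) = (6, 7, 3), w · n = -20.
Distance = |w · n| / |n| = |-20| / √236 ≈ 1.3019.

1.3019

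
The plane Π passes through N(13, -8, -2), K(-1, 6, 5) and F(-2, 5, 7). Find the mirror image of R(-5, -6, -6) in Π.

(15, 6, 10)

NK = (-14, 14, 7), NF = (-15, 13, 9); a normal to Π is NK × NF = (35, 21, 28).
Using N: Π has equation 35x + 21y + 28z = 231.
λ = (n·R − d)/|n|² = (-469 − 231)/2450 = -2/7.
Reflection = R − 2λn = (-5, -6, -6) − (-4/7)·(35, 21, 28) = (15, 6, 10).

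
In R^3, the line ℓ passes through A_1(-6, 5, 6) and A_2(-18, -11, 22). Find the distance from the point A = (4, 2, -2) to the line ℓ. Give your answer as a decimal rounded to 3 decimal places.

10.584

A direction vector for ℓ is A_2 − A_1 = (-12, -16, 16).
Taking (-6, 5, 6) on ℓ with direction v = (-12, -16, 16): w = A − (-6, 5, 6) = (10, -3, -8), and w × v = (-176, -64, -196).
Distance = |w × v| / |v| = √73488 / √656 ≈ 10.584.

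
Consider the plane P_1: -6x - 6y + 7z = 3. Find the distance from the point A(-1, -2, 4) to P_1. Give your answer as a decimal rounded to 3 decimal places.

n·A − d = (-6)·(-1) + (-6)·(-2) + (7)·(4) − 3 = 43; |n| = √121.
Distance = |43| / √121 = 43/√121 ≈ 3.909.

3.909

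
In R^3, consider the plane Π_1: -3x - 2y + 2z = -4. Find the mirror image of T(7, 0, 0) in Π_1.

(1, -4, 4)

λ = (n·T − d)/|n|² = (-21 − (-4))/17 = -1.
Reflection = T − 2λn = (7, 0, 0) − (-2)·(-3, -2, 2) = (1, -4, 4).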